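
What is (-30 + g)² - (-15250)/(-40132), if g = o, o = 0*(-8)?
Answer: 18051775/20066 ≈ 899.62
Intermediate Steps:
o = 0
g = 0
(-30 + g)² - (-15250)/(-40132) = (-30 + 0)² - (-15250)/(-40132) = (-30)² - (-15250)*(-1)/40132 = 900 - 1*7625/20066 = 900 - 7625/20066 = 18051775/20066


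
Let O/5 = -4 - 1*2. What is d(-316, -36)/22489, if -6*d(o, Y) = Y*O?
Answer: -180/22489 ≈ -0.0080039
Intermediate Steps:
O = -30 (O = 5*(-4 - 1*2) = 5*(-4 - 2) = 5*(-6) = -30)
d(o, Y) = 5*Y (d(o, Y) = -Y*(-30)/6 = -(-5)*Y = 5*Y)
d(-316, -36)/22489 = (5*(-36))/22489 = -180*1/22489 = -180/22489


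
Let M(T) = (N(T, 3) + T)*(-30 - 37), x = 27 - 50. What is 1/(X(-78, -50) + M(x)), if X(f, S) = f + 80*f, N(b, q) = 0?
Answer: -1/4777 ≈ -0.00020934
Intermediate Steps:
X(f, S) = 81*f
x = -23
M(T) = -67*T (M(T) = (0 + T)*(-30 - 37) = T*(-67) = -67*T)
1/(X(-78, -50) + M(x)) = 1/(81*(-78) - 67*(-23)) = 1/(-6318 + 1541) = 1/(-4777) = -1/4777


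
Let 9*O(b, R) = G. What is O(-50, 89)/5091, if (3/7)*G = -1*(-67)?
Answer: 469/137457 ≈ 0.0034120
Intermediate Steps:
G = 469/3 (G = 7*(-1*(-67))/3 = (7/3)*67 = 469/3 ≈ 156.33)
O(b, R) = 469/27 (O(b, R) = (⅑)*(469/3) = 469/27)
O(-50, 89)/5091 = (469/27)/5091 = (469/27)*(1/5091) = 469/137457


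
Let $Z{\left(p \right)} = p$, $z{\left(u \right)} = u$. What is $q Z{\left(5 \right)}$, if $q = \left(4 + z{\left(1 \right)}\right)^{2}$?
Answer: $125$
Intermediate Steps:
$q = 25$ ($q = \left(4 + 1\right)^{2} = 5^{2} = 25$)
$q Z{\left(5 \right)} = 25 \cdot 5 = 125$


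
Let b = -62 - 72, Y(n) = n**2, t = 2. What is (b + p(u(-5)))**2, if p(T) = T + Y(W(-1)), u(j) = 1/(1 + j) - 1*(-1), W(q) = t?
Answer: 267289/16 ≈ 16706.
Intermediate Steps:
W(q) = 2
u(j) = 1 + 1/(1 + j) (u(j) = 1/(1 + j) + 1 = 1 + 1/(1 + j))
b = -134
p(T) = 4 + T (p(T) = T + 2**2 = T + 4 = 4 + T)
(b + p(u(-5)))**2 = (-134 + (4 + (2 - 5)/(1 - 5)))**2 = (-134 + (4 - 3/(-4)))**2 = (-134 + (4 - 1/4*(-3)))**2 = (-134 + (4 + 3/4))**2 = (-134 + 19/4)**2 = (-517/4)**2 = 267289/16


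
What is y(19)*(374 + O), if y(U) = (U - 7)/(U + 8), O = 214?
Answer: 784/3 ≈ 261.33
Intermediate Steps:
y(U) = (-7 + U)/(8 + U)
y(19)*(374 + O) = ((-7 + 19)/(8 + 19))*(374 + 214) = (12/27)*588 = ((1/27)*12)*588 = (4/9)*588 = 784/3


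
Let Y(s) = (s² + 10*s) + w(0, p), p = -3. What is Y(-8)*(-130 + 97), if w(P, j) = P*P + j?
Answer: 627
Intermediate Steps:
w(P, j) = j + P² (w(P, j) = P² + j = j + P²)
Y(s) = -3 + s² + 10*s (Y(s) = (s² + 10*s) + (-3 + 0²) = (s² + 10*s) + (-3 + 0) = (s² + 10*s) - 3 = -3 + s² + 10*s)
Y(-8)*(-130 + 97) = (-3 + (-8)² + 10*(-8))*(-130 + 97) = (-3 + 64 - 80)*(-33) = -19*(-33) = 627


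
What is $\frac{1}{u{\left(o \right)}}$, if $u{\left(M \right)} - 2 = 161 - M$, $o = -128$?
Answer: $\frac{1}{291} \approx 0.0034364$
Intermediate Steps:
$u{\left(M \right)} = 163 - M$ ($u{\left(M \right)} = 2 - \left(-161 + M\right) = 163 - M$)
$\frac{1}{u{\left(o \right)}} = \frac{1}{163 - -128} = \frac{1}{163 + 128} = \frac{1}{291}$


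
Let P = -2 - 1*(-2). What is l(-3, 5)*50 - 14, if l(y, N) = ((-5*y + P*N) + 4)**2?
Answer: 18036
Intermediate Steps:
P = 0 (P = -2 + 2 = 0)
l(y, N) = (4 - 5*y)**2 (l(y, N) = ((-5*y + 0*N) + 4)**2 = ((-5*y + 0) + 4)**2 = (-5*y + 4)**2 = (4 - 5*y)**2)
l(-3, 5)*50 - 14 = (4 - 5*(-3))**2*50 - 14 = (4 + 15)**2*50 - 14 = 19**2*50 - 14 = 361*50 - 14 = 18050 - 14 = 18036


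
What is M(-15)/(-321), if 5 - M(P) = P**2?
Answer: 220/321 ≈ 0.68536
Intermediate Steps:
M(P) = 5 - P**2
M(-15)/(-321) = (5 - 1*(-15)**2)/(-321) = (5 - 1*225)*(-1/321) = (5 - 225)*(-1/321) = -220*(-1/321) = 220/321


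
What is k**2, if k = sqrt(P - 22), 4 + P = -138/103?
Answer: -2816/103 ≈ -27.340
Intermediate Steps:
P = -550/103 (P = -4 - 138/103 = -550/103 ≈ -5.3398)
k = 16*I*sqrt(1133)/103 (k = sqrt(-550/103 - 22) = sqrt(-2816/103) = 16*I*sqrt(1133)/103 ≈ 5.2287*I)
k**2 = (16*I*sqrt(1133)/103)**2 = -2816/103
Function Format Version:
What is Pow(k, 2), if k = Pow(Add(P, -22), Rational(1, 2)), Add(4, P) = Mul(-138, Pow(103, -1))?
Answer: Rational(-2816, 103) ≈ -27.340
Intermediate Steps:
P = Rational(-550, 103) (P = Add(-4, Mul(-138, Pow(103, -1))) = Add(-4, Mul(-138, Rational(1, 103))) = Add(-4, Rational(-138, 103)) = Rational(-550, 103) ≈ -5.3398)
k = Mul(Rational(16, 103), I, Pow(1133, Rational(1, 2))) (k = Pow(Add(Rational(-550, 103), -22), Rational(1, 2)) = Pow(Rational(-2816, 103), Rational(1, 2)) = Mul(Rational(16, 103), I, Pow(1133, Rational(1, 2))) ≈ Mul(5.2287, I))
Pow(k, 2) = Pow(Mul(Rational(16, 103), I, Pow(1133, Rational(1, 2))), 2) = Rational(-2816, 103)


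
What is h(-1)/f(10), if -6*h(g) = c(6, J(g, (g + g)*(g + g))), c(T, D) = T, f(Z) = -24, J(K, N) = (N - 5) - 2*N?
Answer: 1/24 ≈ 0.041667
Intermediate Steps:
J(K, N) = -5 - N (J(K, N) = (-5 + N) - 2*N = -5 - N)
h(g) = -1 (h(g) = -1/6*6 = -1)
h(-1)/f(10) = -1/(-24) = -1*(-1/24) = 1/24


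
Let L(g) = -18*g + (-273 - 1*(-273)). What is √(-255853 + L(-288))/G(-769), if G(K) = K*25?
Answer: -I*√250669/19225 ≈ -0.026043*I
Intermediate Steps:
G(K) = 25*K
L(g) = -18*g (L(g) = -18*g + (-273 + 273) = -18*g + 0 = -18*g)
√(-255853 + L(-288))/G(-769) = √(-255853 - 18*(-288))/((25*(-769))) = √(-255853 + 5184)/(-19225) = √(-250669)*(-1/19225) = (I*√250669)*(-1/19225) = -I*√250669/19225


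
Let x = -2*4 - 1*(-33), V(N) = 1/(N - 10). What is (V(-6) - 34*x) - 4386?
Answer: -83777/16 ≈ -5236.1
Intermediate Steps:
V(N) = 1/(-10 + N)
x = 25 (x = -8 + 33 = 25)
(V(-6) - 34*x) - 4386 = (1/(-10 - 6) - 34*25) - 4386 = (1/(-16) - 850) - 4386 = (-1/16 - 850) - 4386 = -13601/16 - 4386 = -83777/16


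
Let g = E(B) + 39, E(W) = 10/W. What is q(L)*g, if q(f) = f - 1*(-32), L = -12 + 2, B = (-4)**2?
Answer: 3487/4 ≈ 871.75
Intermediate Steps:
B = 16
L = -10
q(f) = 32 + f (q(f) = f + 32 = 32 + f)
g = 317/8 (g = 10/16 + 39 = 10*(1/16) + 39 = 5/8 + 39 = 317/8 ≈ 39.625)
q(L)*g = (32 - 10)*(317/8) = 22*(317/8) = 3487/4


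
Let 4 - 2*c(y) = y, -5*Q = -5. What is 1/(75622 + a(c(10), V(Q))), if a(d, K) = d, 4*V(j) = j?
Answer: 1/75619 ≈ 1.3224e-5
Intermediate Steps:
Q = 1 (Q = -1/5*(-5) = 1)
V(j) = j/4
c(y) = 2 - y/2
1/(75622 + a(c(10), V(Q))) = 1/(75622 + (2 - 1/2*10)) = 1/(75622 + (2 - 5)) = 1/(75622 - 3) = 1/75619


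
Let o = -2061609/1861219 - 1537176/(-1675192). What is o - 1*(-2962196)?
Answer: 60762025552694362/20512494599 ≈ 2.9622e+6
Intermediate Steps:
o = -3898485042/20512494599 (o = -2061609*1/1861219 - 1537176*(-1/1675192) = -2061609/1861219 + 10113/11021 = -3898485042/20512494599 ≈ -0.19005)
o - 1*(-2962196) = -3898485042/20512494599 - 1*(-2962196) = -3898485042/20512494599 + 2962196 = 60762025552694362/20512494599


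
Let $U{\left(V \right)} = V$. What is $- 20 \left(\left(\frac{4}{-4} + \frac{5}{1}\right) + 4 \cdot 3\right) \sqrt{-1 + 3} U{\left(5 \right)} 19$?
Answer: $- 30400 \sqrt{2} \approx -42992.0$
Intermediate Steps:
$- 20 \left(\left(\frac{4}{-4} + \frac{5}{1}\right) + 4 \cdot 3\right) \sqrt{-1 + 3} U{\left(5 \right)} 19 = - 20 \left(\left(\frac{4}{-4} + \frac{5}{1}\right) + 4 \cdot 3\right) \sqrt{-1 + 3} \cdot 5 \cdot 19 = - 20 \left(\left(4 \left(- \frac{1}{4}\right) + 5 \cdot 1\right) + 12\right) \sqrt{2} \cdot 5 \cdot 19 = - 20 \left(\left(-1 + 5\right) + 12\right) \sqrt{2} \cdot 5 \cdot 19 = - 20 \left(4 + 12\right) \sqrt{2} \cdot 5 \cdot 19 = - 20 \cdot 16 \sqrt{2} \cdot 5 \cdot 19 = - 20 \cdot 80 \sqrt{2} \cdot 19 = - 1600 \sqrt{2} \cdot 19 = - 30400 \sqrt{2}$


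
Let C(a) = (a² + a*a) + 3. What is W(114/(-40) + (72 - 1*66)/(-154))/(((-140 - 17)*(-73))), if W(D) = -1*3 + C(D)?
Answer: 19793601/13590453800 ≈ 0.0014564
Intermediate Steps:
C(a) = 3 + 2*a² (C(a) = (a² + a²) + 3 = 2*a² + 3 = 3 + 2*a²)
W(D) = 2*D² (W(D) = -1*3 + (3 + 2*D²) = -3 + (3 + 2*D²) = 2*D²)
W(114/(-40) + (72 - 1*66)/(-154))/(((-140 - 17)*(-73))) = (2*(114/(-40) + (72 - 1*66)/(-154))²)/(((-140 - 17)*(-73))) = (2*(114*(-1/40) + (72 - 66)*(-1/154))²)/((-157*(-73))) = (2*(-57/20 + 6*(-1/154))²)/11461 = (2*(-57/20 - 3/77)²)*(1/11461) = (2*(-4449/1540)²)*(1/11461) = (2*(19793601/2371600))*(1/11461) = (19793601/1185800)*(1/11461) = 19793601/13590453800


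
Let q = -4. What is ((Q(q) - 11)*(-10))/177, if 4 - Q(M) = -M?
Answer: 110/177 ≈ 0.62147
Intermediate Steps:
Q(M) = 4 + M (Q(M) = 4 - (-1)*M = 4 + M)
((Q(q) - 11)*(-10))/177 = (((4 - 4) - 11)*(-10))/177 = ((0 - 11)*(-10))*(1/177) = -11*(-10)*(1/177) = 110*(1/177) = 110/177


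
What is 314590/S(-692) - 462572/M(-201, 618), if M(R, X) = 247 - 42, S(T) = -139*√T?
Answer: -462572/205 + 157295*I*√173/24047 ≈ -2256.4 + 86.035*I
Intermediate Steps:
M(R, X) = 205
314590/S(-692) - 462572/M(-201, 618) = 314590/((-278*I*√173)) - 462572/205 = 314590*(I*√173/48094) - 462572/205 = 157295*I*√173/24047 - 462572/205 = -462572/205 + 157295*I*√173/24047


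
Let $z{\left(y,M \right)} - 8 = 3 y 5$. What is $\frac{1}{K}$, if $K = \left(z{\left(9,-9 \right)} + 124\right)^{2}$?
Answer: $\frac{1}{71289} \approx 1.4027 \cdot 10^{-5}$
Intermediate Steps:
$z{\left(y,M \right)} = 8 + 15 y$ ($z{\left(y,M \right)} = 8 + 3 y 5 = 8 + 15 y$)
$K = 71289$ ($K = \left(\left(8 + 15 \cdot 9\right) + 124\right)^{2} = \left(\left(8 + 135\right) + 124\right)^{2} = \left(143 + 124\right)^{2} = 267^{2} = 71289$)
$\frac{1}{K} = \frac{1}{71289}$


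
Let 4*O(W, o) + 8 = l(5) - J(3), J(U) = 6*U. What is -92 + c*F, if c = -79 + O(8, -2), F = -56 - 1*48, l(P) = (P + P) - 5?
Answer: 8670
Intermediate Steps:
l(P) = -5 + 2*P (l(P) = 2*P - 5 = -5 + 2*P)
F = -104 (F = -56 - 48 = -104)
O(W, o) = -21/4 (O(W, o) = -2 + ((-5 + 2*5) - 6*3)/4 = -2 + ((-5 + 10) - 1*18)/4 = -2 + (5 - 18)/4 = -2 + (¼)*(-13) = -2 - 13/4 = -21/4)
c = -337/4 (c = -79 - 21/4 = -337/4 ≈ -84.250)
-92 + c*F = -92 - 337/4*(-104) = -92 + 8762 = 8670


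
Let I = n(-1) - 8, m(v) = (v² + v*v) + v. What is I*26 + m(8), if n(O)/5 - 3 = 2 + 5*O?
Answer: -72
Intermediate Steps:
n(O) = 25 + 25*O (n(O) = 15 + 5*(2 + 5*O) = 15 + (10 + 25*O) = 25 + 25*O)
m(v) = v + 2*v² (m(v) = (v² + v²) + v = 2*v² + v = v + 2*v²)
I = -8 (I = (25 + 25*(-1)) - 8 = (25 - 25) - 8 = 0 - 8 = -8)
I*26 + m(8) = -8*26 + 8*(1 + 2*8) = -208 + 8*(1 + 16) = -208 + 8*17 = -208 + 136 = -72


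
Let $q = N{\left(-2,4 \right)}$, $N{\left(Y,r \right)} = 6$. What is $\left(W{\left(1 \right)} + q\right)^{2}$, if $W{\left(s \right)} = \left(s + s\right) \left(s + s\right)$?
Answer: $100$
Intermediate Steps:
$W{\left(s \right)} = 4 s^{2}$ ($W{\left(s \right)} = 2 s 2 s = 4 s^{2}$)
$q = 6$
$\left(W{\left(1 \right)} + q\right)^{2} = \left(4 \cdot 1^{2} + 6\right)^{2} = \left(4 \cdot 1 + 6\right)^{2} = \left(4 + 6\right)^{2} = 10^{2} = 100$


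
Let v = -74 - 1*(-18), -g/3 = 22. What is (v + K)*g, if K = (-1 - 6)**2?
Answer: 462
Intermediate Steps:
g = -66 (g = -3*22 = -66)
v = -56 (v = -74 + 18 = -56)
K = 49 (K = (-7)**2 = 49)
(v + K)*g = (-56 + 49)*(-66) = -7*(-66) = 462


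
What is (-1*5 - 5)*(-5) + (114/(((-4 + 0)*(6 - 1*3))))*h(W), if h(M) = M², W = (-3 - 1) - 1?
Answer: -375/2 ≈ -187.50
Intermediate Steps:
W = -5 (W = -4 - 1 = -5)
(-1*5 - 5)*(-5) + (114/(((-4 + 0)*(6 - 1*3))))*h(W) = (-1*5 - 5)*(-5) + (114/(((-4 + 0)*(6 - 1*3))))*(-5)² = (-5 - 5)*(-5) + (114/((-4*(6 - 3))))*25 = -10*(-5) + (114/((-4*3)))*25 = 50 + (114/(-12))*25 = 50 + (114*(-1/12))*25 = 50 - 19/2*25 = 50 - 475/2 = -375/2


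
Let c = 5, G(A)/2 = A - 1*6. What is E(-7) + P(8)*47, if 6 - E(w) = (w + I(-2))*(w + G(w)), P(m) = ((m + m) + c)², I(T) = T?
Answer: 20436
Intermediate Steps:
G(A) = -12 + 2*A (G(A) = 2*(A - 1*6) = 2*(A - 6) = 2*(-6 + A) = -12 + 2*A)
P(m) = (5 + 2*m)² (P(m) = ((m + m) + 5)² = (2*m + 5)² = (5 + 2*m)²)
E(w) = 6 - (-12 + 3*w)*(-2 + w) (E(w) = 6 - (w - 2)*(w + (-12 + 2*w)) = 6 - (-2 + w)*(-12 + 3*w) = 6 - (-12 + 3*w)*(-2 + w))
E(-7) + P(8)*47 = (-18 - 3*(-7)² + 18*(-7)) + (5 + 2*8)²*47 = (-18 - 3*49 - 126) + (5 + 16)²*47 = (-18 - 147 - 126) + 21²*47 = -291 + 441*47 = -291 + 20727 = 20436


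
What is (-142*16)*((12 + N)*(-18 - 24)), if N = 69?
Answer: 7729344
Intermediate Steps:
(-142*16)*((12 + N)*(-18 - 24)) = (-142*16)*((12 + 69)*(-18 - 24)) = -184032*(-42) = -2272*(-3402) = 7729344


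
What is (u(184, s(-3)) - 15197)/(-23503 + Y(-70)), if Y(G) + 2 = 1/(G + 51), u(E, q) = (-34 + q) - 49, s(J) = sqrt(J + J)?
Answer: 72580/111649 - 19*I*sqrt(6)/446596 ≈ 0.65007 - 0.00010421*I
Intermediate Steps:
s(J) = sqrt(2)*sqrt(J) (s(J) = sqrt(2*J) = sqrt(2)*sqrt(J))
u(E, q) = -83 + q
Y(G) = -2 + 1/(51 + G) (Y(G) = -2 + 1/(G + 51) = -2 + 1/(51 + G))
(u(184, s(-3)) - 15197)/(-23503 + Y(-70)) = ((-83 + sqrt(2)*sqrt(-3)) - 15197)/(-23503 + (-101 - 2*(-70))/(51 - 70)) = ((-83 + sqrt(2)*(I*sqrt(3))) - 15197)/(-23503 + (-101 + 140)/(-19)) = ((-83 + I*sqrt(6)) - 15197)/(-23503 - 1/19*39) = (-15280 + I*sqrt(6))/(-23503 - 39/19) = (-15280 + I*sqrt(6))/(-446596/19) = (-15280 + I*sqrt(6))*(-19/446596) = 72580/111649 - 19*I*sqrt(6)/446596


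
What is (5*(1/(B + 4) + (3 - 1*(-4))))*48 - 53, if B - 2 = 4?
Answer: 1651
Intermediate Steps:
B = 6 (B = 2 + 4 = 6)
(5*(1/(B + 4) + (3 - 1*(-4))))*48 - 53 = (5*(1/(6 + 4) + (3 - 1*(-4))))*48 - 53 = (5*(1/10 + (3 + 4)))*48 - 53 = (5*(⅒ + 7))*48 - 53 = (5*(71/10))*48 - 53 = (71/2)*48 - 53 = 1704 - 53 = 1651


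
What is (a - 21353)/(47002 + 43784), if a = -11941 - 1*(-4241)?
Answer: -29053/90786 ≈ -0.32002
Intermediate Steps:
a = -7700 (a = -11941 + 4241 = -7700)
(a - 21353)/(47002 + 43784) = (-7700 - 21353)/(47002 + 43784) = -29053/90786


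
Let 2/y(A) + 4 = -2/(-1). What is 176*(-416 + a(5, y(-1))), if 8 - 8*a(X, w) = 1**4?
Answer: -73062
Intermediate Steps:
y(A) = -1 (y(A) = 2/(-4 - 2/(-1)) = 2/(-4 - 2*(-1)) = 2/(-4 + 2) = 2/(-2) = 2*(-1/2) = -1)
a(X, w) = 7/8 (a(X, w) = 1 - 1/8*1**4 = 1 - 1/8*1 = 1 - 1/8 = 7/8)
176*(-416 + a(5, y(-1))) = 176*(-416 + 7/8) = 176*(-3321/8) = -73062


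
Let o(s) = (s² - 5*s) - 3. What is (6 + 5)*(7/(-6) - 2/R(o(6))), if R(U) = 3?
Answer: -121/6 ≈ -20.167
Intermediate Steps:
o(s) = -3 + s² - 5*s
(6 + 5)*(7/(-6) - 2/R(o(6))) = (6 + 5)*(7/(-6) - 2/3) = 11*(7*(-⅙) - 2*⅓) = 11*(-7/6 - ⅔) = 11*(-11/6) = -121/6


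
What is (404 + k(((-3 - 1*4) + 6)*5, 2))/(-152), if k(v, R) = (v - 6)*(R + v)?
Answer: -23/8 ≈ -2.8750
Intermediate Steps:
k(v, R) = (-6 + v)*(R + v)
(404 + k(((-3 - 1*4) + 6)*5, 2))/(-152) = (404 + ((((-3 - 1*4) + 6)*5)² - 6*2 - 6*((-3 - 1*4) + 6)*5 + 2*(((-3 - 1*4) + 6)*5)))/(-152) = (404 + ((((-3 - 4) + 6)*5)² - 12 - 6*((-3 - 4) + 6)*5 + 2*(((-3 - 4) + 6)*5)))*(-1/152) = (404 + (((-7 + 6)*5)² - 12 - 6*(-7 + 6)*5 + 2*((-7 + 6)*5)))*(-1/152) = (404 + ((-1*5)² - 12 - (-6)*5 + 2*(-1*5)))*(-1/152) = (404 + ((-5)² - 12 - 6*(-5) + 2*(-5)))*(-1/152) = (404 + (25 - 12 + 30 - 10))*(-1/152) = (404 + 33)*(-1/152) = 437*(-1/152) = -23/8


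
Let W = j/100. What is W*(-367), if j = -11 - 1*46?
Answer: 20919/100 ≈ 209.19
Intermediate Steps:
j = -57 (j = -11 - 46 = -57)
W = -57/100 ≈ -0.57000
W*(-367) = -57/100*(-367) = 20919/100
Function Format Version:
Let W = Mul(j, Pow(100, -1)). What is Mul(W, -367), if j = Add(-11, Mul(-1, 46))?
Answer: Rational(20919, 100) ≈ 209.19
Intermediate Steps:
j = -57 (j = Add(-11, -46) = -57)
W = Rational(-57, 100) (W = Mul(-57, Pow(100, -1)) = Mul(-57, Rational(1, 100)) = Rational(-57, 100) ≈ -0.57000)
Mul(W, -367) = Mul(Rational(-57, 100), -367) = Rational(20919, 100)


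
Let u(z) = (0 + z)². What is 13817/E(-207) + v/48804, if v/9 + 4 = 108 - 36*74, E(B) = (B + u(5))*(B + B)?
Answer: -12639203/43777188 ≈ -0.28872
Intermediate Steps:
u(z) = z²
E(B) = 2*B*(25 + B) (E(B) = (B + 5²)*(B + B) = (B + 25)*(2*B) = (25 + B)*(2*B) = 2*B*(25 + B))
v = -23040 (v = -36 + 9*(108 - 36*74) = -36 + 9*(108 - 2664) = -36 + 9*(-2556) = -36 - 23004 = -23040)
13817/E(-207) + v/48804 = 13817/((2*(-207)*(25 - 207))) - 23040/48804 = 13817/((2*(-207)*(-182))) - 23040*1/48804 = 13817/75348 - 1920/4067 = -12639203/43777188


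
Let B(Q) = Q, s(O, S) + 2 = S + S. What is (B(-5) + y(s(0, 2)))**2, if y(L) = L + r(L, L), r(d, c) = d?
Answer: 1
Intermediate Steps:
s(O, S) = -2 + 2*S (s(O, S) = -2 + (S + S) = -2 + 2*S)
y(L) = 2*L (y(L) = L + L = 2*L)
(B(-5) + y(s(0, 2)))**2 = (-5 + 2*(-2 + 2*2))**2 = (-5 + 2*(-2 + 4))**2 = (-5 + 2*2)**2 = (-5 + 4)**2 = (-1)**2 = 1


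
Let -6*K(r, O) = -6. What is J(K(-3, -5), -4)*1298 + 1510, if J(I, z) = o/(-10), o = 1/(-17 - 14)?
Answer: 234699/155 ≈ 1514.2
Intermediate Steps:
K(r, O) = 1 (K(r, O) = -1/6*(-6) = 1)
o = -1/31 (o = 1/(-31) = -1/31 ≈ -0.032258)
J(I, z) = 1/310 (J(I, z) = -1/31/(-10) = -1/31*(-1/10) = 1/310)
J(K(-3, -5), -4)*1298 + 1510 = (1/310)*1298 + 1510 = 649/155 + 1510 = 234699/155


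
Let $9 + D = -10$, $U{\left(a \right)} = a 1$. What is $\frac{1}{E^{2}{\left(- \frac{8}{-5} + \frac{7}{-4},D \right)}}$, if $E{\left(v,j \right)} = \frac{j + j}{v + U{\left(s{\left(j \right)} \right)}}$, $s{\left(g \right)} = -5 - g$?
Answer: $\frac{76729}{577600} \approx 0.13284$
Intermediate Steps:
$U{\left(a \right)} = a$
$D = -19$ ($D = -9 - 10 = -19$)
$E{\left(v,j \right)} = \frac{2 j}{-5 + v - j}$ ($E{\left(v,j \right)} = \frac{j + j}{v - \left(5 + j\right)} = \frac{2 j}{-5 + v - j}$)
$\frac{1}{E^{2}{\left(- \frac{8}{-5} + \frac{7}{-4},D \right)}} = \frac{1}{\left(2 \left(-19\right) \frac{1}{-5 + \left(- \frac{8}{-5} + \frac{7}{-4}\right) - -19}\right)^{2}} = \frac{1}{\left(2 \left(-19\right) \frac{1}{-5 + \left(\left(-8\right) \left(- \frac{1}{5}\right) + 7 \left(- \frac{1}{4}\right)\right) + 19}\right)^{2}} = \frac{1}{\left(2 \left(-19\right) \frac{1}{-5 + \left(\frac{8}{5} - \frac{7}{4}\right) + 19}\right)^{2}} = \frac{1}{\left(2 \left(-19\right) \frac{1}{-5 - \frac{3}{20} + 19}\right)^{2}} = \frac{1}{\left(2 \left(-19\right) \frac{1}{\frac{277}{20}}\right)^{2}} = \frac{1}{\left(2 \left(-19\right) \frac{20}{277}\right)^{2}} = \frac{1}{\left(- \frac{760}{277}\right)^{2}} = \frac{1}{\frac{577600}{76729}} = \frac{76729}{577600}$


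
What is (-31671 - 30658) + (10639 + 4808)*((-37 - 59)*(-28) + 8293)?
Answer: 169561178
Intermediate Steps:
(-31671 - 30658) + (10639 + 4808)*((-37 - 59)*(-28) + 8293) = -62329 + 15447*(-96*(-28) + 8293) = -62329 + 15447*(2688 + 8293) = -62329 + 15447*10981 = -62329 + 169623507 = 169561178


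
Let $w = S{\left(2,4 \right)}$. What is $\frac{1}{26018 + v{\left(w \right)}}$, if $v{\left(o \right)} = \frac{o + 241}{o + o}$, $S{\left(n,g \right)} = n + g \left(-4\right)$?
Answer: $\frac{28}{728277} \approx 3.8447 \cdot 10^{-5}$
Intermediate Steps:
$S{\left(n,g \right)} = n - 4 g$
$w = -14$ ($w = 2 - 16 = -14$)
$v{\left(o \right)} = \frac{241 + o}{2 o}$
$\frac{1}{26018 + v{\left(w \right)}} = \frac{1}{26018 + \frac{241 - 14}{2 \left(-14\right)}} = \frac{1}{26018 + \frac{1}{2} \left(- \frac{1}{14}\right) 227} = \frac{1}{26018 - \frac{227}{28}} = \frac{1}{\frac{728277}{28}} = \frac{28}{728277}$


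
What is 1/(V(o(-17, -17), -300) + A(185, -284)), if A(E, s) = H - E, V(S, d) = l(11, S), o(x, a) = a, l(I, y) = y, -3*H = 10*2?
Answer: -3/626 ≈ -0.0047923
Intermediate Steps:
H = -20/3 (H = -10*2/3 = -1/3*20 = -20/3 ≈ -6.6667)
V(S, d) = S
A(E, s) = -20/3 - E
1/(V(o(-17, -17), -300) + A(185, -284)) = 1/(-17 + (-20/3 - 1*185)) = 1/(-17 + (-20/3 - 185)) = 1/(-17 - 575/3) = 1/(-626/3) = -3/626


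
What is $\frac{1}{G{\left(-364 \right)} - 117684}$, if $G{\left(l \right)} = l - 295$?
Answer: $- \frac{1}{118343} \approx -8.45 \cdot 10^{-6}$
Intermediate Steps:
$G{\left(l \right)} = -295 + l$
$\frac{1}{G{\left(-364 \right)} - 117684} = \frac{1}{\left(-295 - 364\right) - 117684} = \frac{1}{-659 - 117684} = \frac{1}{-118343} = - \frac{1}{118343}$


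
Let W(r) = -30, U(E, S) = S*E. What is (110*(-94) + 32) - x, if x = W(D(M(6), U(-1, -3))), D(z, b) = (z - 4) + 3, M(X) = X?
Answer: -10278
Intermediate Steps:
U(E, S) = E*S
D(z, b) = -1 + z (D(z, b) = (-4 + z) + 3 = -1 + z)
x = -30
(110*(-94) + 32) - x = (110*(-94) + 32) - 1*(-30) = (-10340 + 32) + 30 = -10308 + 30 = -10278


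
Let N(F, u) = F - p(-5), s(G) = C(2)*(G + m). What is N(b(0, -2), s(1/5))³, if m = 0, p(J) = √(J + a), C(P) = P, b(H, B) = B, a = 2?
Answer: 10 - 9*I*√3 ≈ 10.0 - 15.588*I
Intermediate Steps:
p(J) = √(2 + J) (p(J) = √(J + 2) = √(2 + J))
s(G) = 2*G (s(G) = 2*(G + 0) = 2*G)
N(F, u) = F - I*√3 (N(F, u) = F - √(2 - 5) = F - √(-3) = F - I*√3)
N(b(0, -2), s(1/5))³ = (-2 - I*√3)³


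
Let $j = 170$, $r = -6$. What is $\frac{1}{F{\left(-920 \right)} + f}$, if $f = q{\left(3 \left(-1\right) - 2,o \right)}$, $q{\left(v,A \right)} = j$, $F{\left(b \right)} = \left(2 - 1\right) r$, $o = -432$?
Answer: $\frac{1}{164} \approx 0.0060976$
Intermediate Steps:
$F{\left(b \right)} = -6$ ($F{\left(b \right)} = \left(2 - 1\right) \left(-6\right) = 1 \left(-6\right) = -6$)
$q{\left(v,A \right)} = 170$
$f = 170$
$\frac{1}{F{\left(-920 \right)} + f} = \frac{1}{-6 + 170} = \frac{1}{164}$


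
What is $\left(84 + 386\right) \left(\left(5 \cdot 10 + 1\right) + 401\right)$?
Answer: $212440$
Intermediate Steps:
$\left(84 + 386\right) \left(\left(5 \cdot 10 + 1\right) + 401\right) = 470 \left(\left(50 + 1\right) + 401\right) = 470 \left(51 + 401\right) = 470 \cdot 452 = 212440$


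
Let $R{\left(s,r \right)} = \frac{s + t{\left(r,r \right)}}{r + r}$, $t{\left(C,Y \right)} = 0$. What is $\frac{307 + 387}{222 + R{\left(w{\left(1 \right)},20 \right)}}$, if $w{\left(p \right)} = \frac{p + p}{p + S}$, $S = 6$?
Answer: $\frac{97160}{31081} \approx 3.126$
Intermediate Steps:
$w{\left(p \right)} = \frac{2 p}{6 + p}$ ($w{\left(p \right)} = \frac{p + p}{p + 6} = \frac{2 p}{6 + p}$)
$R{\left(s,r \right)} = \frac{s}{2 r}$ ($R{\left(s,r \right)} = \frac{s + 0}{r + r} = \frac{s}{2 r}$)
$\frac{307 + 387}{222 + R{\left(w{\left(1 \right)},20 \right)}} = \frac{307 + 387}{222 + \frac{2 \cdot 1 \frac{1}{6 + 1}}{2 \cdot 20}} = \frac{694}{222 + \frac{1}{2} \cdot 2 \cdot 1 \cdot \frac{1}{7} \cdot \frac{1}{20}} = \frac{694}{222 + \frac{1}{2} \cdot \frac{2}{7} \cdot \frac{1}{20}} = \frac{694}{222 + \frac{1}{140}} = \frac{694}{\frac{31081}{140}} = 694 \cdot \frac{140}{31081} = \frac{97160}{31081}$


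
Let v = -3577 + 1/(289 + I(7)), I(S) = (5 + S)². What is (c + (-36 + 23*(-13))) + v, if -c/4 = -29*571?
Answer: 26986293/433 ≈ 62324.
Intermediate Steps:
c = 66236 (c = -(-116)*571 = -4*(-16559) = 66236)
v = -1548840/433 (v = -3577 + 1/(289 + (5 + 7)²) = -3577 + 1/(289 + 12²) = -3577 + 1/(289 + 144) = -3577 + 1/433 = -1548840/433 ≈ -3577.0)
(c + (-36 + 23*(-13))) + v = (66236 + (-36 + 23*(-13))) - 1548840/433 = (66236 + (-36 - 299)) - 1548840/433 = (66236 - 335) - 1548840/433 = 65901 - 1548840/433 = 26986293/433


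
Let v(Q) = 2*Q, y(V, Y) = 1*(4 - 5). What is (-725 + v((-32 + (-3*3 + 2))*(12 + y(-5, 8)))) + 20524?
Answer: 18941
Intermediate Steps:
y(V, Y) = -1 (y(V, Y) = 1*(-1) = -1)
(-725 + v((-32 + (-3*3 + 2))*(12 + y(-5, 8)))) + 20524 = (-725 + 2*((-32 + (-3*3 + 2))*(12 - 1))) + 20524 = (-725 + 2*((-32 + (-9 + 2))*11)) + 20524 = (-725 + 2*((-32 - 7)*11)) + 20524 = (-725 + 2*(-39*11)) + 20524 = (-725 + 2*(-429)) + 20524 = (-725 - 858) + 20524 = -1583 + 20524 = 18941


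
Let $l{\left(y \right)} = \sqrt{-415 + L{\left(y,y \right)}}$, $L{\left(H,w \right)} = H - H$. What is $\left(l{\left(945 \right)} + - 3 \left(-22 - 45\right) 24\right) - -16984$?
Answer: $21808 + i \sqrt{415} \approx 21808.0 + 20.372 i$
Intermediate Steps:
$L{\left(H,w \right)} = 0$
$l{\left(y \right)} = i \sqrt{415}$ ($l{\left(y \right)} = \sqrt{-415 + 0} = \sqrt{-415} = i \sqrt{415}$)
$\left(l{\left(945 \right)} + - 3 \left(-22 - 45\right) 24\right) - -16984 = \left(i \sqrt{415} + - 3 \left(-22 - 45\right) 24\right) - -16984 = \left(i \sqrt{415} + \left(-3\right) \left(-67\right) 24\right) + 16984 = \left(i \sqrt{415} + 201 \cdot 24\right) + 16984 = \left(i \sqrt{415} + 4824\right) + 16984 = \left(4824 + i \sqrt{415}\right) + 16984 = 21808 + i \sqrt{415}$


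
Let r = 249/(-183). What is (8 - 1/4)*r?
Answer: -2573/244 ≈ -10.545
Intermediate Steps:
r = -83/61 (r = 249*(-1/183) = -83/61 ≈ -1.3607)
(8 - 1/4)*r = (8 - 1/4)*(-83/61) = (8 - 1*¼)*(-83/61) = (8 - ¼)*(-83/61) = (31/4)*(-83/61) = -2573/244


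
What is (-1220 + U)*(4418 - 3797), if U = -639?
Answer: -1154439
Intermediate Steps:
(-1220 + U)*(4418 - 3797) = (-1220 - 639)*(4418 - 3797) = -1859*621 = -1154439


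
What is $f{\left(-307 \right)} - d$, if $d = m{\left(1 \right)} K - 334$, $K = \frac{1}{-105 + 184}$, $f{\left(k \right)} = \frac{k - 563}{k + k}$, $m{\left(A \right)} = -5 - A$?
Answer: $\frac{8136709}{24253} \approx 335.49$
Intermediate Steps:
$f{\left(k \right)} = \frac{-563 + k}{2 k}$
$K = \frac{1}{79} \approx 0.012658$
$d = - \frac{26392}{79}$ ($d = \left(-5 - 1\right) \frac{1}{79} - 334 = \left(-6\right) \frac{1}{79} - 334 = - \frac{6}{79} - 334 = - \frac{26392}{79} \approx -334.08$)
$f{\left(-307 \right)} - d = \frac{-563 - 307}{2 \left(-307\right)} - - \frac{26392}{79} = \frac{1}{2} \left(- \frac{1}{307}\right) \left(-870\right) + \frac{26392}{79} = \frac{435}{307} + \frac{26392}{79} = \frac{8136709}{24253}$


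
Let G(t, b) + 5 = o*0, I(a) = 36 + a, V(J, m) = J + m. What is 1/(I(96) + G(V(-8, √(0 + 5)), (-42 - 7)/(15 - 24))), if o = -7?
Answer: 1/127 ≈ 0.0078740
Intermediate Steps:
G(t, b) = -5 (G(t, b) = -5 - 7*0 = -5 + 0 = -5)
1/(I(96) + G(V(-8, √(0 + 5)), (-42 - 7)/(15 - 24))) = 1/((36 + 96) - 5) = 1/(132 - 5) = 1/127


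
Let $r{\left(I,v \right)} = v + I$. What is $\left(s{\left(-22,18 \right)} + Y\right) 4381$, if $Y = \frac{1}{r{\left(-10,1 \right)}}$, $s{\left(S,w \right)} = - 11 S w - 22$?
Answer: $\frac{170880905}{9} \approx 1.8987 \cdot 10^{7}$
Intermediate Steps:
$r{\left(I,v \right)} = I + v$
$s{\left(S,w \right)} = -22 - 11 S w$ ($s{\left(S,w \right)} = - 11 S w - 22 = -22 - 11 S w$)
$Y = - \frac{1}{9}$ ($Y = \frac{1}{-10 + 1} = \frac{1}{-9} = - \frac{1}{9} \approx -0.11111$)
$\left(s{\left(-22,18 \right)} + Y\right) 4381 = \left(\left(-22 - \left(-242\right) 18\right) - \frac{1}{9}\right) 4381 = \left(\left(-22 + 4356\right) - \frac{1}{9}\right) 4381 = \left(4334 - \frac{1}{9}\right) 4381 = \frac{39005}{9} \cdot 4381 = \frac{170880905}{9}$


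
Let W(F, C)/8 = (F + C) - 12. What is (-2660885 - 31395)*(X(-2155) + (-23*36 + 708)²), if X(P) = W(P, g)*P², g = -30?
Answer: 219752963891320000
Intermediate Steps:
W(F, C) = -96 + 8*C + 8*F (W(F, C) = 8*((F + C) - 12) = 8*((C + F) - 12) = 8*(-12 + C + F) = -96 + 8*C + 8*F)
X(P) = P²*(-336 + 8*P) (X(P) = (-96 + 8*(-30) + 8*P)*P² = (-96 - 240 + 8*P)*P² = (-336 + 8*P)*P² = P²*(-336 + 8*P))
(-2660885 - 31395)*(X(-2155) + (-23*36 + 708)²) = (-2660885 - 31395)*(8*(-2155)²*(-42 - 2155) + (-23*36 + 708)²) = -2692280*(8*4644025*(-2197) + (-828 + 708)²) = -2692280*(-81623383400 + (-120)²) = -2692280*(-81623383400 + 14400) = -2692280*(-81623369000) = 219752963891320000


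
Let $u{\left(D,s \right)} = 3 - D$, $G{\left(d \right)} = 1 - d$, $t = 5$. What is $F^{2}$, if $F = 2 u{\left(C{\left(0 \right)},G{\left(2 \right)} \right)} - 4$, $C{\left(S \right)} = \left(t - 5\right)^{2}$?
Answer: $4$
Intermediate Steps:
$C{\left(S \right)} = 0$ ($C{\left(S \right)} = \left(5 - 5\right)^{2} = 0^{2} = 0$)
$F = 2$ ($F = 2 \left(3 - 0\right) - 4 = 2 \left(3 + 0\right) - 4 = 2 \cdot 3 - 4 = 6 - 4 = 2$)
$F^{2} = 2^{2} = 4$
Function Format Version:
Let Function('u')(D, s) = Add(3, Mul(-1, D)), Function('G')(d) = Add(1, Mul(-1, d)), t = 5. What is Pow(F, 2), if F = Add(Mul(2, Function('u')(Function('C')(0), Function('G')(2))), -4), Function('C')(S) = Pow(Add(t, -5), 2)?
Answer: 4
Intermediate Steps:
Function('C')(S) = 0 (Function('C')(S) = Pow(Add(5, -5), 2) = Pow(0, 2) = 0)
F = 2 (F = Add(Mul(2, Add(3, Mul(-1, 0))), -4) = Add(Mul(2, Add(3, 0)), -4) = Add(Mul(2, 3), -4) = Add(6, -4) = 2)
Pow(F, 2) = Pow(2, 2) = 4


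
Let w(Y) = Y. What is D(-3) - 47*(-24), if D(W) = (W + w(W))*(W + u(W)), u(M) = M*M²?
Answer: 1308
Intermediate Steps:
u(M) = M³
D(W) = 2*W*(W + W³) (D(W) = (W + W)*(W + W³) = (2*W)*(W + W³) = 2*W*(W + W³))
D(-3) - 47*(-24) = 2*(-3)²*(1 + (-3)²) - 47*(-24) = 2*9*(1 + 9) + 1128 = 2*9*10 + 1128 = 180 + 1128 = 1308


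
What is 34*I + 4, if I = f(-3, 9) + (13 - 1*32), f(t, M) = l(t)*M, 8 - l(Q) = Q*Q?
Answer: -948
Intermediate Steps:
l(Q) = 8 - Q² (l(Q) = 8 - Q*Q = 8 - Q²)
f(t, M) = M*(8 - t²) (f(t, M) = (8 - t²)*M = M*(8 - t²))
I = -28 (I = 9*(8 - 1*(-3)²) + (13 - 1*32) = 9*(8 - 1*9) + (13 - 32) = 9*(8 - 9) - 19 = 9*(-1) - 19 = -9 - 19 = -28)
34*I + 4 = 34*(-28) + 4 = -952 + 4 = -948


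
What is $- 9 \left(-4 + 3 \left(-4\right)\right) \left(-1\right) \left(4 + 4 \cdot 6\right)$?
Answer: $-4032$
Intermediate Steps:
$- 9 \left(-4 + 3 \left(-4\right)\right) \left(-1\right) \left(4 + 4 \cdot 6\right) = - 9 \left(-4 - 12\right) \left(-1\right) \left(4 + 24\right) = - 9 \left(\left(-16\right) \left(-1\right)\right) 28 = \left(-9\right) 16 \cdot 28 = \left(-144\right) 28 = -4032$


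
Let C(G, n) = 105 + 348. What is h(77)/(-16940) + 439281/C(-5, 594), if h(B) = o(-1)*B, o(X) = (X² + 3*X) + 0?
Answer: 16107121/16610 ≈ 969.72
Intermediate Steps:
o(X) = X² + 3*X
C(G, n) = 453
h(B) = -2*B (h(B) = (-(3 - 1))*B = (-1*2)*B = -2*B)
h(77)/(-16940) + 439281/C(-5, 594) = -2*77/(-16940) + 439281/453 = -154*(-1/16940) + 439281*(1/453) = 1/110 + 146427/151 = 16107121/16610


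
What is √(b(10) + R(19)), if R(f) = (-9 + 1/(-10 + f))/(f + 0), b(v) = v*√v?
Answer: √(-1520 + 32490*√10)/57 ≈ 5.5817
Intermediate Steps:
b(v) = v^(3/2)
R(f) = (-9 + 1/(-10 + f))/f
√(b(10) + R(19)) = √(10^(3/2) + (91 - 9*19)/(19*(-10 + 19))) = √(10*√10 + (1/19)*(91 - 171)/9) = √(10*√10 + (1/19)*(⅑)*(-80)) = √(10*√10 - 80/171) = √(-80/171 + 10*√10)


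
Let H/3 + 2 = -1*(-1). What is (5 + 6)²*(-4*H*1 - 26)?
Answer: -1694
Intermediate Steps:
H = -3 (H = -6 + 3*(-1*(-1)) = -6 + 3*1 = -6 + 3 = -3)
(5 + 6)²*(-4*H*1 - 26) = (5 + 6)²*(-4*(-3)*1 - 26) = 11²*(12*1 - 26) = 121*(12 - 26) = 121*(-14) = -1694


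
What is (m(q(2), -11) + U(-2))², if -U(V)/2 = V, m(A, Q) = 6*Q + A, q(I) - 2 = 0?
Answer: 3600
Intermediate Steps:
q(I) = 2 (q(I) = 2 + 0 = 2)
m(A, Q) = A + 6*Q
U(V) = -2*V
(m(q(2), -11) + U(-2))² = ((2 + 6*(-11)) - 2*(-2))² = ((2 - 66) + 4)² = (-64 + 4)² = (-60)² = 3600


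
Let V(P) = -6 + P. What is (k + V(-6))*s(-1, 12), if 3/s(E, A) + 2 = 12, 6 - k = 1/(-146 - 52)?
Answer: -1187/660 ≈ -1.7985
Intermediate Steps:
k = 1189/198 (k = 6 - 1/(-146 - 52) = 6 - 1/(-198) = 6 - 1*(-1/198) = 6 + 1/198 = 1189/198 ≈ 6.0051)
s(E, A) = 3/10 (s(E, A) = 3/(-2 + 12) = 3/10)
(k + V(-6))*s(-1, 12) = (1189/198 + (-6 - 6))*(3/10) = (1189/198 - 12)*(3/10) = -1187/198*3/10 = -1187/660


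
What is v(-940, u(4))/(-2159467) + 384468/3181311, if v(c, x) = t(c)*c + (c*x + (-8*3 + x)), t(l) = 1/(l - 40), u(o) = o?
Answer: 1965292612907/16029850949553 ≈ 0.12260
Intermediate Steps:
t(l) = 1/(-40 + l)
v(c, x) = -24 + x + c*x + c/(-40 + c) (v(c, x) = c/(-40 + c) + (c*x + (-8*3 + x)) = c/(-40 + c) + (c*x + (-24 + x)) = c/(-40 + c) + (-24 + x + c*x) = -24 + x + c*x + c/(-40 + c))
v(-940, u(4))/(-2159467) + 384468/3181311 = ((-940 + (-40 - 940)*(-24 + 4 - 940*4))/(-40 - 940))/(-2159467) + 384468/3181311 = ((-940 - 980*(-24 + 4 - 3760))/(-980))*(-1/2159467) + 384468*(1/3181311) = -(-940 - 980*(-3780))/980*(-1/2159467) + 18308/151491 = -(-940 + 3704400)/980*(-1/2159467) + 18308/151491 = -1/980*3703460*(-1/2159467) + 18308/151491 = -185173/49*(-1/2159467) + 18308/151491 = 185173/105813883 + 18308/151491 = 1965292612907/16029850949553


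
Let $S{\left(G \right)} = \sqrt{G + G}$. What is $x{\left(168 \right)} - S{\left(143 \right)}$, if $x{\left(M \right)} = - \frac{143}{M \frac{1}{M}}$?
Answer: $-143 - \sqrt{286} \approx -159.91$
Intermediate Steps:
$S{\left(G \right)} = \sqrt{2} \sqrt{G}$ ($S{\left(G \right)} = \sqrt{2 G} = \sqrt{2} \sqrt{G}$)
$x{\left(M \right)} = -143$ ($x{\left(M \right)} = - \frac{143}{1} = \left(-143\right) 1 = -143$)
$x{\left(168 \right)} - S{\left(143 \right)} = -143 - \sqrt{2} \sqrt{143} = -143 - \sqrt{286}$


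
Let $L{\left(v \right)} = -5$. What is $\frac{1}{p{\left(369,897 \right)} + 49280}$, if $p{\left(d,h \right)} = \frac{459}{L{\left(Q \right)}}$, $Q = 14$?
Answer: $\frac{5}{245941} \approx 2.033 \cdot 10^{-5}$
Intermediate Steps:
$p{\left(d,h \right)} = - \frac{459}{5}$ ($p{\left(d,h \right)} = \frac{459}{-5} = 459 \left(- \frac{1}{5}\right) = - \frac{459}{5}$)
$\frac{1}{p{\left(369,897 \right)} + 49280} = \frac{1}{- \frac{459}{5} + 49280} = \frac{1}{\frac{245941}{5}} = \frac{5}{245941}$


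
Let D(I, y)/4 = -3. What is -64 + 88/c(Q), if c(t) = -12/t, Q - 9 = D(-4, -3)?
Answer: -42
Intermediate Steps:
D(I, y) = -12 (D(I, y) = 4*(-3) = -12)
Q = -3 (Q = 9 - 12 = -3)
-64 + 88/c(Q) = -64 + 88/(-12/(-3)) = -64 + 88/(-12*(-1/3)) = -64 + 88/4 = -64 + (1/4)*88 = -64 + 22 = -42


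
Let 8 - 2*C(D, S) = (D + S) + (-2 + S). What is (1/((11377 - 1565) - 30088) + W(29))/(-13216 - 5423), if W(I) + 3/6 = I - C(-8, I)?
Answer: -109265/41991596 ≈ -0.0026021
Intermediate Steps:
C(D, S) = 5 - S - D/2 (C(D, S) = 4 - ((D + S) + (-2 + S))/2 = 4 - (-2 + D + 2*S)/2 = 4 + (1 - S - D/2) = 5 - S - D/2)
W(I) = -19/2 + 2*I (W(I) = -½ + (I - (5 - I - ½*(-8))) = -½ + (I - (5 - I + 4)) = -½ + (I - (9 - I)) = -½ + (I + (-9 + I)) = -½ + (-9 + 2*I) = -19/2 + 2*I)
(1/((11377 - 1565) - 30088) + W(29))/(-13216 - 5423) = (1/((11377 - 1565) - 30088) + (-19/2 + 2*29))/(-13216 - 5423) = (1/(9812 - 30088) + (-19/2 + 58))/(-18639) = (1/(-20276) + 97/2)*(-1/18639) = (-1/20276 + 97/2)*(-1/18639) = (983385/20276)*(-1/18639) = -109265/41991596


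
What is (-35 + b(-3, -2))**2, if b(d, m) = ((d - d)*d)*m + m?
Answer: 1369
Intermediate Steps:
b(d, m) = m (b(d, m) = (0*d)*m + m = 0*m + m = 0 + m = m)
(-35 + b(-3, -2))**2 = (-35 - 2)**2 = (-37)**2 = 1369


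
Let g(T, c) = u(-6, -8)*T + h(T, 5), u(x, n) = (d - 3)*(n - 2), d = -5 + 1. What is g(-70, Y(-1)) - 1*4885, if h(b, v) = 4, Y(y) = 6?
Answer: -9781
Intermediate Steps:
d = -4
u(x, n) = 14 - 7*n (u(x, n) = (-4 - 3)*(n - 2) = -7*(-2 + n) = 14 - 7*n)
g(T, c) = 4 + 70*T (g(T, c) = (14 - 7*(-8))*T + 4 = (14 + 56)*T + 4 = 70*T + 4 = 4 + 70*T)
g(-70, Y(-1)) - 1*4885 = (4 + 70*(-70)) - 1*4885 = (4 - 4900) - 4885 = -4896 - 4885 = -9781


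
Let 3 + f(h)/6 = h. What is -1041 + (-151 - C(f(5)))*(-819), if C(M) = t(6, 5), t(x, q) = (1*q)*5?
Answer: 143103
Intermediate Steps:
t(x, q) = 5*q (t(x, q) = q*5 = 5*q)
f(h) = -18 + 6*h
C(M) = 25 (C(M) = 5*5 = 25)
-1041 + (-151 - C(f(5)))*(-819) = -1041 + (-151 - 1*25)*(-819) = -1041 + (-151 - 25)*(-819) = -1041 - 176*(-819) = -1041 + 144144 = 143103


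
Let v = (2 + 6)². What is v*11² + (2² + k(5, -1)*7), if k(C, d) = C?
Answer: 7783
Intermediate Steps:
v = 64 (v = 8² = 64)
v*11² + (2² + k(5, -1)*7) = 64*11² + (2² + 5*7) = 64*121 + (4 + 35) = 7744 + 39 = 7783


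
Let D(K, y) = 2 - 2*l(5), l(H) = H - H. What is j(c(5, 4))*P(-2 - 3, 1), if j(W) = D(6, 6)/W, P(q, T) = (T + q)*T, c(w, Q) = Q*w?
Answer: -⅖ ≈ -0.40000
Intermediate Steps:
l(H) = 0
P(q, T) = T*(T + q)
D(K, y) = 2 (D(K, y) = 2 - 2*0 = 2 + 0 = 2)
j(W) = 2/W
j(c(5, 4))*P(-2 - 3, 1) = (2/((4*5)))*(1*(1 + (-2 - 3))) = (2/20)*(1*(1 - 5)) = (2*(1/20))*(1*(-4)) = (⅒)*(-4) = -⅖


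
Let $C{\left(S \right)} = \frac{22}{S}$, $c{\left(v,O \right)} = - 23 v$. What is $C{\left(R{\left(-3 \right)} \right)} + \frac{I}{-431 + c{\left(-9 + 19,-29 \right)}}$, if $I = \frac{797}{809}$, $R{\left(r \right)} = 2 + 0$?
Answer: $\frac{5881442}{534749} \approx 10.999$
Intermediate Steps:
$R{\left(r \right)} = 2$
$I = \frac{797}{809}$ ($I = 797 \cdot \frac{1}{809} = \frac{797}{809} \approx 0.98517$)
$C{\left(R{\left(-3 \right)} \right)} + \frac{I}{-431 + c{\left(-9 + 19,-29 \right)}} = \frac{22}{2} + \frac{1}{-431 - 23 \left(-9 + 19\right)} \frac{797}{809} = 22 \cdot \frac{1}{2} + \frac{1}{-431 - 230} \cdot \frac{797}{809} = 11 + \frac{1}{-431 - 230} \cdot \frac{797}{809} = 11 + \frac{1}{-661} \cdot \frac{797}{809} = 11 - \frac{797}{534749} = \frac{5881442}{534749}$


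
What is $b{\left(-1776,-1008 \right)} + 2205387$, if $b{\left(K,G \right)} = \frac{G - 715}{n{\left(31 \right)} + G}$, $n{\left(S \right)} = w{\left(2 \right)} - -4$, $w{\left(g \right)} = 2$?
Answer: $\frac{2209799497}{1002} \approx 2.2054 \cdot 10^{6}$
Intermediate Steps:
$n{\left(S \right)} = 6$ ($n{\left(S \right)} = 2 - -4 = 2 + 4 = 6$)
$b{\left(K,G \right)} = \frac{-715 + G}{6 + G}$ ($b{\left(K,G \right)} = \frac{G - 715}{6 + G} = \frac{-715 + G}{6 + G}$)
$b{\left(-1776,-1008 \right)} + 2205387 = \frac{-715 - 1008}{6 - 1008} + 2205387 = \frac{1}{-1002} \left(-1723\right) + 2205387 = \left(- \frac{1}{1002}\right) \left(-1723\right) + 2205387 = \frac{1723}{1002} + 2205387 = \frac{2209799497}{1002}$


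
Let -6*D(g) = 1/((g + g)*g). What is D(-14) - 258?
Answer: -606817/2352 ≈ -258.00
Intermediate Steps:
D(g) = -1/(12*g²) (D(g) = -1/(6*(g + g)*g) = -1/(6*(2*g)*g) = -1/(2*g)/(6*g) = -1/(12*g²))
D(-14) - 258 = -1/12/(-14)² - 258 = -1/12*1/196 - 258 = -1/2352 - 258 = -606817/2352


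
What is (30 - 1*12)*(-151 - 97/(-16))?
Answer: -20871/8 ≈ -2608.9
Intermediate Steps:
(30 - 1*12)*(-151 - 97/(-16)) = (30 - 12)*(-151 - 97*(-1/16)) = 18*(-151 + 97/16) = 18*(-2319/16) = -20871/8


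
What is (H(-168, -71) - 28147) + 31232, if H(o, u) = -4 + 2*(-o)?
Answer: 3417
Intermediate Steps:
H(o, u) = -4 - 2*o
(H(-168, -71) - 28147) + 31232 = ((-4 - 2*(-168)) - 28147) + 31232 = ((-4 + 336) - 28147) + 31232 = (332 - 28147) + 31232 = -27815 + 31232 = 3417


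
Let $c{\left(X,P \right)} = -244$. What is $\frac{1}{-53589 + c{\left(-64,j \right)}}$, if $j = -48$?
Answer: $- \frac{1}{53833} \approx -1.8576 \cdot 10^{-5}$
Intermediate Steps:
$\frac{1}{-53589 + c{\left(-64,j \right)}} = \frac{1}{-53589 - 244} = \frac{1}{-53833} = - \frac{1}{53833}$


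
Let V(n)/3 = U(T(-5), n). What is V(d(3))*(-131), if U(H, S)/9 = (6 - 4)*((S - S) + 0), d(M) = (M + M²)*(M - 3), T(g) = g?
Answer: 0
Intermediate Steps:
d(M) = (-3 + M)*(M + M²) (d(M) = (M + M²)*(-3 + M) = (-3 + M)*(M + M²))
U(H, S) = 0 (U(H, S) = 9*((6 - 4)*((S - S) + 0)) = 9*(2*(0 + 0)) = 9*(2*0) = 9*0 = 0)
V(n) = 0 (V(n) = 3*0 = 0)
V(d(3))*(-131) = 0*(-131) = 0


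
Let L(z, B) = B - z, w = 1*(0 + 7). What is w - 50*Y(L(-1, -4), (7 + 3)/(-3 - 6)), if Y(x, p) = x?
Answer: 157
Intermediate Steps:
w = 7 (w = 1*7 = 7)
w - 50*Y(L(-1, -4), (7 + 3)/(-3 - 6)) = 7 - 50*(-4 - 1*(-1)) = 7 - 50*(-4 + 1) = 7 - 50*(-3) = 7 + 150 = 157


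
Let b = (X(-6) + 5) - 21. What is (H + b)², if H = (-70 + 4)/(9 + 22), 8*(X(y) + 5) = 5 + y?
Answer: 33258289/61504 ≈ 540.75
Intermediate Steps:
X(y) = -35/8 + y/8 (X(y) = -5 + (5 + y)/8 = -5 + (5/8 + y/8) = -35/8 + y/8)
b = -169/8 (b = ((-35/8 + (⅛)*(-6)) + 5) - 21 = ((-35/8 - ¾) + 5) - 21 = (-41/8 + 5) - 21 = -⅛ - 21 = -169/8 ≈ -21.125)
H = -66/31 ≈ -2.1290
(H + b)² = (-66/31 - 169/8)² = (-5767/248)² = 33258289/61504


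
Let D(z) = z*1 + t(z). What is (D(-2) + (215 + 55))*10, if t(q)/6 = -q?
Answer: 2800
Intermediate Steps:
t(q) = -6*q (t(q) = 6*(-q) = -6*q)
D(z) = -5*z (D(z) = z*1 - 6*z = z - 6*z = -5*z)
(D(-2) + (215 + 55))*10 = (-5*(-2) + (215 + 55))*10 = (10 + 270)*10 = 280*10 = 2800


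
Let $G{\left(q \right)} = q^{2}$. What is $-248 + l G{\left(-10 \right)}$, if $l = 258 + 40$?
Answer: $29552$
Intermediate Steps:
$l = 298$
$-248 + l G{\left(-10 \right)} = -248 + 298 \left(-10\right)^{2} = -248 + 298 \cdot 100 = -248 + 29800 = 29552$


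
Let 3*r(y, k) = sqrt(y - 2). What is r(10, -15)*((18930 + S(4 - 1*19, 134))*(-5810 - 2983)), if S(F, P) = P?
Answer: -111753168*sqrt(2) ≈ -1.5804e+8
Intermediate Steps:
r(y, k) = sqrt(-2 + y)/3 (r(y, k) = sqrt(y - 2)/3 = sqrt(-2 + y)/3)
r(10, -15)*((18930 + S(4 - 1*19, 134))*(-5810 - 2983)) = (sqrt(-2 + 10)/3)*((18930 + 134)*(-5810 - 2983)) = (sqrt(8)/3)*(19064*(-8793)) = ((2*sqrt(2))/3)*(-167629752) = (2*sqrt(2)/3)*(-167629752) = -111753168*sqrt(2)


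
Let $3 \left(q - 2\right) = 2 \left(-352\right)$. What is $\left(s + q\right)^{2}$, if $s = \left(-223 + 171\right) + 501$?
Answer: $\frac{421201}{9} \approx 46800.0$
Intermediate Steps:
$q = - \frac{698}{3}$ ($q = 2 + \frac{2 \left(-352\right)}{3} = 2 + \frac{1}{3} \left(-704\right) = 2 - \frac{704}{3} = - \frac{698}{3} \approx -232.67$)
$s = 449$ ($s = -52 + 501 = 449$)
$\left(s + q\right)^{2} = \left(449 - \frac{698}{3}\right)^{2} = \left(\frac{649}{3}\right)^{2} = \frac{421201}{9}$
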